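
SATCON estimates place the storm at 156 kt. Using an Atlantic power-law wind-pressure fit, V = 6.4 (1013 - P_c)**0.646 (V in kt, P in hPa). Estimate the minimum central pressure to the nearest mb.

873 mb

ΔP = (V / 6.4)^(1/0.646) = (156/6.4)^1.548.
156/6.4 = 24.375; 24.375^1.548 ≈ 140.27 mb.
P_c = 1013 − 140.27 = 872.73 ≈ 873 mb.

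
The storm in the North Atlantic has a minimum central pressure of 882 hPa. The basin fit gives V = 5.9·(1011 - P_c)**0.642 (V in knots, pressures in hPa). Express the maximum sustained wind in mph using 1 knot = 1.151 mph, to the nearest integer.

154 mph

ΔP = 1011 − 882 = 129 hPa.
V ≈ 5.9 × 129^0.642 = 5.9 × 22.646 ≈ 133.614 kt.
133.614 × 1.151 ≈ 153.79 mph → 154 mph.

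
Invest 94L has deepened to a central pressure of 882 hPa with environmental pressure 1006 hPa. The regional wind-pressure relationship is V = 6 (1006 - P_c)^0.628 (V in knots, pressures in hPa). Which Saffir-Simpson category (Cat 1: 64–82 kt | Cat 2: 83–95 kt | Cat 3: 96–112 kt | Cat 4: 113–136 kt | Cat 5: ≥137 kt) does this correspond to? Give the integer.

4

ΔP = 1006 − 882 = 124 hPa.
V ≈ 6 × 124^0.628 = 6 × 20.64 ≈ 124 kt.
124 kt falls in the Category 4 band.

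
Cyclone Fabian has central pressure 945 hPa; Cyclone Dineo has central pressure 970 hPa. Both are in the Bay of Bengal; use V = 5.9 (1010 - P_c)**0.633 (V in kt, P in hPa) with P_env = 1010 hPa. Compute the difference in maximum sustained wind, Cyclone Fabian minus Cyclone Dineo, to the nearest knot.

22 kt

Cyclone Fabian: ΔP = 65; V ≈ 5.9 × 65^0.633 ≈ 82.88 kt.
Cyclone Dineo: ΔP = 40; V ≈ 5.9 × 40^0.633 ≈ 60.95 kt.
Difference ≈ 82.88 − 60.95 = 21.93 → 22 kt.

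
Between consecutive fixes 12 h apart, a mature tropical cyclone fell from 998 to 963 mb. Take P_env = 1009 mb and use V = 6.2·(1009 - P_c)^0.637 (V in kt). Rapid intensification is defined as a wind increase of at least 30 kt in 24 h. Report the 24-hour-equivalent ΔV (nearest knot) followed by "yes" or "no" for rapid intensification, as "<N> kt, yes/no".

V₁: ΔP = 11, V ≈ 6.2 × 11^0.637 ≈ 28.56 kt.
V₂: ΔP = 46, V ≈ 6.2 × 46^0.637 ≈ 71.05 kt.
ΔV over 12 h = 42.49 kt → 24 h equivalent = 42.49 × 24/12 ≈ 84.98 kt.
85 kt ≥ 30 kt ⇒ rapid intensification.

85 kt, yes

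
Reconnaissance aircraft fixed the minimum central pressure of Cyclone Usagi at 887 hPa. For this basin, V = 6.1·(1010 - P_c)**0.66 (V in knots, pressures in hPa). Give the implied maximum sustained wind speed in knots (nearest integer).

ΔP = 1010 − 887 = 123 hPa.
123^0.66 ≈ 23.952.
V ≈ 6.1 × 23.952 ≈ 146.1 kt.

146 kt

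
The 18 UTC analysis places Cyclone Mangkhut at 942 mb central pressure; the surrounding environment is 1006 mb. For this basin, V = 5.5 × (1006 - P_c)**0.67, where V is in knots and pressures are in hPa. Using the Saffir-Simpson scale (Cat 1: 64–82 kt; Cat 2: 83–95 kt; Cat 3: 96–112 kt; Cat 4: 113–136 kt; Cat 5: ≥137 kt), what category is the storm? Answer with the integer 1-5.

ΔP = 1006 − 942 = 64 mb.
V ≈ 5.5 × 64^0.67 = 5.5 × 16.22 ≈ 89 kt.
89 kt falls in the Category 2 band.

2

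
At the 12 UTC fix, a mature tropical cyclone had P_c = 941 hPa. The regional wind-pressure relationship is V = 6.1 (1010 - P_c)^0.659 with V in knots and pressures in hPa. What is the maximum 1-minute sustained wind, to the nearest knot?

ΔP = 1010 − 941 = 69 hPa.
69^0.659 ≈ 16.286.
V ≈ 6.1 × 16.286 ≈ 99.3 kt.

99 kt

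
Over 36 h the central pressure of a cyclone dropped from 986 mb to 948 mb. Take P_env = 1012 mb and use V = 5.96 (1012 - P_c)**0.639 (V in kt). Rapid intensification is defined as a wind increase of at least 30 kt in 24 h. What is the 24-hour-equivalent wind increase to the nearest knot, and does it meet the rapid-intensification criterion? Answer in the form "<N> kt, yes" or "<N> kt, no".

V₁: ΔP = 26, V ≈ 5.96 × 26^0.639 ≈ 47.80 kt.
V₂: ΔP = 64, V ≈ 5.96 × 64^0.639 ≈ 85.00 kt.
ΔV over 36 h = 37.20 kt → 24 h equivalent = 37.20 × 24/36 ≈ 24.80 kt.
25 kt < 30 kt ⇒ not rapid intensification.

25 kt, no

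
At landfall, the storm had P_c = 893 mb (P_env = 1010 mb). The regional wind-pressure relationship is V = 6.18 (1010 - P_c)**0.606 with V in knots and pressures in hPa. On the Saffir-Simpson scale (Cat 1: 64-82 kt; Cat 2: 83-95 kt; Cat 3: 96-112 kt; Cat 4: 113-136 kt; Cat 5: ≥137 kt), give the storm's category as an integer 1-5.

3

ΔP = 1010 − 893 = 117 mb.
V ≈ 6.18 × 117^0.606 = 6.18 × 17.92 ≈ 111 kt.
111 kt falls in the Category 3 band.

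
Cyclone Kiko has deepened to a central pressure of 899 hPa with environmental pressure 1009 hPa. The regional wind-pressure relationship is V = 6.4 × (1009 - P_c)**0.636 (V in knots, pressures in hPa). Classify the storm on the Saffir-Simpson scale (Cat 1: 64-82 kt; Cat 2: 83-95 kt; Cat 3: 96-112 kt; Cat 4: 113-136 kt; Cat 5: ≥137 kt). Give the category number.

4

ΔP = 1009 − 899 = 110 hPa.
V ≈ 6.4 × 110^0.636 = 6.4 × 19.88 ≈ 127 kt.
127 kt falls in the Category 4 band.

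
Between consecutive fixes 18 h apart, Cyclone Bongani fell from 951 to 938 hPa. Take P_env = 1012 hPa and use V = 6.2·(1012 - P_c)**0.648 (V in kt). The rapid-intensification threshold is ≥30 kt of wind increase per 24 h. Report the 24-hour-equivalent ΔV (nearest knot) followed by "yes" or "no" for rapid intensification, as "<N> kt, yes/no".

V₁: ΔP = 61, V ≈ 6.2 × 61^0.648 ≈ 88.98 kt.
V₂: ΔP = 74, V ≈ 6.2 × 74^0.648 ≈ 100.84 kt.
ΔV over 18 h = 11.86 kt → 24 h equivalent = 11.86 × 24/18 ≈ 15.81 kt.
16 kt < 30 kt ⇒ not rapid intensification.

16 kt, no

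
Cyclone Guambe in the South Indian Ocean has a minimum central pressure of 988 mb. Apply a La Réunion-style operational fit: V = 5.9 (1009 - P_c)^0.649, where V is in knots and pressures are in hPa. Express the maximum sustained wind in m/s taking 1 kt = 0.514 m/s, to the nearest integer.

22 m/s

ΔP = 1009 − 988 = 21 mb.
V ≈ 5.9 × 21^0.649 = 5.9 × 7.213 ≈ 42.557 kt.
42.557 × 0.514 ≈ 21.87 m/s → 22 m/s.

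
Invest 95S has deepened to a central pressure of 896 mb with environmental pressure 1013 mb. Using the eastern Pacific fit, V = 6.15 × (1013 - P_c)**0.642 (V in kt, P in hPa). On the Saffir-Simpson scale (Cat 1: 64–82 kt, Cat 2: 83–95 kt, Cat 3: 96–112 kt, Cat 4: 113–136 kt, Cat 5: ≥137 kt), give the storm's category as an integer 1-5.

4

ΔP = 1013 − 896 = 117 mb.
V ≈ 6.15 × 117^0.642 = 6.15 × 21.27 ≈ 131 kt.
131 kt falls in the Category 4 band.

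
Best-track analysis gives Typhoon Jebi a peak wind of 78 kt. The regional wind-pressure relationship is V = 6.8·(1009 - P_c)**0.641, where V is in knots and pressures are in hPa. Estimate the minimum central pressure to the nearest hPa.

964 hPa

ΔP = (V / 6.8)^(1/0.641) = (78/6.8)^1.560.
78/6.8 = 11.471; 11.471^1.560 ≈ 44.98 hPa.
P_c = 1009 − 44.98 = 964.02 ≈ 964 hPa.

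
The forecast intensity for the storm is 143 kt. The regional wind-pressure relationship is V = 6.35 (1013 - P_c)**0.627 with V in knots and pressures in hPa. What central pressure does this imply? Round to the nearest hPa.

869 hPa

ΔP = (V / 6.35)^(1/0.627) = (143/6.35)^1.595.
143/6.35 = 22.520; 22.520^1.595 ≈ 143.61 hPa.
P_c = 1013 − 143.61 = 869.39 ≈ 869 hPa.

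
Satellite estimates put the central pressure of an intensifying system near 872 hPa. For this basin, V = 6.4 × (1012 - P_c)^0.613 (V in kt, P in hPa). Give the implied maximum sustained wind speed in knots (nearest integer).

ΔP = 1012 − 872 = 140 hPa.
140^0.613 ≈ 20.681.
V ≈ 6.4 × 20.681 ≈ 132.4 kt.

132 kt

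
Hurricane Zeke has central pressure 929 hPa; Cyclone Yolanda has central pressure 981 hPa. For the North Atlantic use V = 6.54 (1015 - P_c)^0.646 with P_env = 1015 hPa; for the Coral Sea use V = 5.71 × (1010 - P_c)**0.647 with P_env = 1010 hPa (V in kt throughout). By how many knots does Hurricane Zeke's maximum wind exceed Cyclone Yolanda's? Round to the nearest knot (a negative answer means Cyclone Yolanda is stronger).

Hurricane Zeke: ΔP = 86; V ≈ 6.54 × 86^0.646 ≈ 116.22 kt.
Cyclone Yolanda: ΔP = 29; V ≈ 5.71 × 29^0.647 ≈ 50.44 kt.
Difference ≈ 116.22 − 50.44 = 65.78 → 66 kt.

66 kt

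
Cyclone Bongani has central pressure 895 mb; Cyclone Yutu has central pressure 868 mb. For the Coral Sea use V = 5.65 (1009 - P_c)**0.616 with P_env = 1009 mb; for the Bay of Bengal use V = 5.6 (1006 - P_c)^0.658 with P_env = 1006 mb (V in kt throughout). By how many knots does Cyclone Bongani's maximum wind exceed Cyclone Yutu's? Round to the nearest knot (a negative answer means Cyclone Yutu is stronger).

Cyclone Bongani: ΔP = 114; V ≈ 5.65 × 114^0.616 ≈ 104.50 kt.
Cyclone Yutu: ΔP = 138; V ≈ 5.6 × 138^0.658 ≈ 143.29 kt.
Difference ≈ 104.50 − 143.29 = -38.79 → -39 kt.

-39 kt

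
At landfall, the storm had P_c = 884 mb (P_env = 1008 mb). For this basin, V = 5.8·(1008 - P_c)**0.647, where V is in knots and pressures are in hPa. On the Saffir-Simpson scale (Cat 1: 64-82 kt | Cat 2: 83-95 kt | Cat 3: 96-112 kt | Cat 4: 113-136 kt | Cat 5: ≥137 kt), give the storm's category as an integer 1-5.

4

ΔP = 1008 − 884 = 124 mb.
V ≈ 5.8 × 124^0.647 = 5.8 × 22.62 ≈ 131 kt.
131 kt falls in the Category 4 band.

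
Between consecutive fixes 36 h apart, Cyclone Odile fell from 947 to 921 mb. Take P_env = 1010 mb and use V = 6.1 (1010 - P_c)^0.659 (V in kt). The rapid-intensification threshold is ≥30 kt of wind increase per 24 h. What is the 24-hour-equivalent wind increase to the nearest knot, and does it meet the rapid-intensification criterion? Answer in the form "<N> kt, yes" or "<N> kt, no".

V₁: ΔP = 63, V ≈ 6.1 × 63^0.659 ≈ 93.56 kt.
V₂: ΔP = 89, V ≈ 6.1 × 89^0.659 ≈ 117.48 kt.
ΔV over 36 h = 23.92 kt → 24 h equivalent = 23.92 × 24/36 ≈ 15.95 kt.
16 kt < 30 kt ⇒ not rapid intensification.

16 kt, no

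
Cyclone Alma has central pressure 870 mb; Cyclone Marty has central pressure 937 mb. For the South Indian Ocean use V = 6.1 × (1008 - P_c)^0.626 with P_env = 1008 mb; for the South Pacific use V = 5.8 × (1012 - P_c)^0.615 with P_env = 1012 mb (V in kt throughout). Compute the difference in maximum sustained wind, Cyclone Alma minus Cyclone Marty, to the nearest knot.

Cyclone Alma: ΔP = 138; V ≈ 6.1 × 138^0.626 ≈ 133.32 kt.
Cyclone Marty: ΔP = 75; V ≈ 5.8 × 75^0.615 ≈ 82.53 kt.
Difference ≈ 133.32 − 82.53 = 50.79 → 51 kt.

51 kt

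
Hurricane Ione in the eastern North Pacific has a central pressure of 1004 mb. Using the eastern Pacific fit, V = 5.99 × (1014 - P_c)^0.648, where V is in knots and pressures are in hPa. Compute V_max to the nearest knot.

ΔP = 1014 − 1004 = 10 mb.
10^0.648 ≈ 4.446.
V ≈ 5.99 × 4.446 ≈ 26.6 kt.

27 kt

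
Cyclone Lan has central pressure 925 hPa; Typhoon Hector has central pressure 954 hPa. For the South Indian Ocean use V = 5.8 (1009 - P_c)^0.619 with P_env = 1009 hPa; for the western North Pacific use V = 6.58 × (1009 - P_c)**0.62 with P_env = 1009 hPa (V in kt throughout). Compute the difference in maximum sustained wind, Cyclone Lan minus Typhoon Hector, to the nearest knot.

11 kt

Cyclone Lan: ΔP = 84; V ≈ 5.8 × 84^0.619 ≈ 90.07 kt.
Typhoon Hector: ΔP = 55; V ≈ 6.58 × 55^0.62 ≈ 78.93 kt.
Difference ≈ 90.07 − 78.93 = 11.14 → 11 kt.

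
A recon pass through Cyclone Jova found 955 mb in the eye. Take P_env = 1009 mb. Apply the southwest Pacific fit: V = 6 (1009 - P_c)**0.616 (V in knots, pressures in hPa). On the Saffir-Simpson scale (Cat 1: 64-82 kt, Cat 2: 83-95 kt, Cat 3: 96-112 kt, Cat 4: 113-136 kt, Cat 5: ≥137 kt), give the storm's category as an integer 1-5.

ΔP = 1009 − 955 = 54 mb.
V ≈ 6 × 54^0.616 = 6 × 11.67 ≈ 70 kt.
70 kt falls in the Category 1 band.

1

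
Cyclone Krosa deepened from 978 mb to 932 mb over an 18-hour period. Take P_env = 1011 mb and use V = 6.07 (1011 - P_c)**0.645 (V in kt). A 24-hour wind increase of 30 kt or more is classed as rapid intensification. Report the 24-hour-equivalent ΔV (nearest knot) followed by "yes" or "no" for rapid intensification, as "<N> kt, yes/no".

58 kt, yes

V₁: ΔP = 33, V ≈ 6.07 × 33^0.645 ≈ 57.89 kt.
V₂: ΔP = 79, V ≈ 6.07 × 79^0.645 ≈ 101.66 kt.
ΔV over 18 h = 43.77 kt → 24 h equivalent = 43.77 × 24/18 ≈ 58.36 kt.
58 kt ≥ 30 kt ⇒ rapid intensification.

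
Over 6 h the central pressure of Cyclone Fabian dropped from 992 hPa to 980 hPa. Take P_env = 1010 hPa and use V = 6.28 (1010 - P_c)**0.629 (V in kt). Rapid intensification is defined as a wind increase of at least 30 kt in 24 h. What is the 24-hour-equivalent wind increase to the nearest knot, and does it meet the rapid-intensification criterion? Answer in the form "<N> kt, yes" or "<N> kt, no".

59 kt, yes

V₁: ΔP = 18, V ≈ 6.28 × 18^0.629 ≈ 38.68 kt.
V₂: ΔP = 30, V ≈ 6.28 × 30^0.629 ≈ 53.34 kt.
ΔV over 6 h = 14.66 kt → 24 h equivalent = 14.66 × 24/6 ≈ 58.64 kt.
59 kt ≥ 30 kt ⇒ rapid intensification.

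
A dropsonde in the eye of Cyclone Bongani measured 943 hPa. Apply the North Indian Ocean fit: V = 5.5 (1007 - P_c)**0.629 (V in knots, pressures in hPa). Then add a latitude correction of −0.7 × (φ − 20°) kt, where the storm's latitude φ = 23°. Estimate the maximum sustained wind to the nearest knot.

73 kt

ΔP = 1007 − 943 = 64 hPa.
64^0.629 ≈ 13.680.
V ≈ 5.5 × 13.680 ≈ 75.2 kt.
Latitude correction: −0.7 × (23 − 20) = -2.1 kt.
Corrected V ≈ 73.1 kt → 73 kt.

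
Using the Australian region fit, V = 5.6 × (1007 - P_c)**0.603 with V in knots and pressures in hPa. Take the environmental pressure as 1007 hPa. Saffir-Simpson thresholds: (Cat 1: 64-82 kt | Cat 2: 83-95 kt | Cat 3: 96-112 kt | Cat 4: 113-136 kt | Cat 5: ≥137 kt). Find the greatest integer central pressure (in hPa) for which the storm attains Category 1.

950 hPa

Category 1 begins at V = 64 kt.
Required ΔP = (64/5.6)^(1/0.603) = 11.429^1.658 ≈ 56.83 hPa.
P_c ≤ 1007 − 56.83 = 950.17, so the highest integer P_c is 950 hPa.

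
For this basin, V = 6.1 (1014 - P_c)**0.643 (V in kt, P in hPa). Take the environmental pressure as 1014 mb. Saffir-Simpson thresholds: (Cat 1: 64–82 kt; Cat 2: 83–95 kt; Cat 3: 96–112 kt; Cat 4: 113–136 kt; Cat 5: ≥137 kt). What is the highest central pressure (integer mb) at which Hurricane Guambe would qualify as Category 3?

Category 3 begins at V = 96 kt.
Required ΔP = (96/6.1)^(1/0.643) = 15.738^1.555 ≈ 72.69 mb.
P_c ≤ 1014 − 72.69 = 941.31, so the highest integer P_c is 941 mb.

941 mb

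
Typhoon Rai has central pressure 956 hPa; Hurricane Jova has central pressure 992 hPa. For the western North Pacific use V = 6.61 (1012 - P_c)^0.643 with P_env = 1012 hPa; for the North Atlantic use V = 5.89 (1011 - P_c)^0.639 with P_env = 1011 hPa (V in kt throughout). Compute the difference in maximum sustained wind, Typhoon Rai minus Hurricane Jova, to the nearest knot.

Typhoon Rai: ΔP = 56; V ≈ 6.61 × 56^0.643 ≈ 87.96 kt.
Hurricane Jova: ΔP = 19; V ≈ 5.89 × 19^0.639 ≈ 38.66 kt.
Difference ≈ 87.96 − 38.66 = 49.30 → 49 kt.

49 kt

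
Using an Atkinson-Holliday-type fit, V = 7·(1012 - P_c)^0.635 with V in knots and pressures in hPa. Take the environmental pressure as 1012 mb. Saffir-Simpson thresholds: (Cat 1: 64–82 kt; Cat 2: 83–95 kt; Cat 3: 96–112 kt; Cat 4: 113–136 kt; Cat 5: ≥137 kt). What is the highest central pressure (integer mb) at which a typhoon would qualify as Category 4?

932 mb

Category 4 begins at V = 113 kt.
Required ΔP = (113/7)^(1/0.635) = 16.143^1.575 ≈ 79.86 mb.
P_c ≤ 1012 − 79.86 = 932.14, so the highest integer P_c is 932 mb.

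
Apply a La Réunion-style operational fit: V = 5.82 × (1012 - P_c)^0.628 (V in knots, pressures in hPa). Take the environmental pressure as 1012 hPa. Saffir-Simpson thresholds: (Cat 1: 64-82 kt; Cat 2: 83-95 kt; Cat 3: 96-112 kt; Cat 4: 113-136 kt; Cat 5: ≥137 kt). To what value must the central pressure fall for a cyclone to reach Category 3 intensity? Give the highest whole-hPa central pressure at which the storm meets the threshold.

925 hPa

Category 3 begins at V = 96 kt.
Required ΔP = (96/5.82)^(1/0.628) = 16.495^1.592 ≈ 86.79 hPa.
P_c ≤ 1012 − 86.79 = 925.21, so the highest integer P_c is 925 hPa.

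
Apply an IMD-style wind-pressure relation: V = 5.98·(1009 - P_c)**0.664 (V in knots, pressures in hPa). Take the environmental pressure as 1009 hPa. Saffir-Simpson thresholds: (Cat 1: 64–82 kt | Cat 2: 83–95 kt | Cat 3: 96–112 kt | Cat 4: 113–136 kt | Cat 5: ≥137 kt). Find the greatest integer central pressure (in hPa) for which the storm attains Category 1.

973 hPa

Category 1 begins at V = 64 kt.
Required ΔP = (64/5.98)^(1/0.664) = 10.702^1.506 ≈ 35.52 hPa.
P_c ≤ 1009 − 35.52 = 973.48, so the highest integer P_c is 973 hPa.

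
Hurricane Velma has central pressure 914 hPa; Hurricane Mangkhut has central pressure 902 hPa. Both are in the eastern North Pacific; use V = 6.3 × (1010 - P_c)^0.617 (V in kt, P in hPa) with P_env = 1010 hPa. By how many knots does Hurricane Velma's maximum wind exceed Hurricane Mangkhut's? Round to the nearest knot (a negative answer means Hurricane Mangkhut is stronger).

-8 kt

Hurricane Velma: ΔP = 96; V ≈ 6.3 × 96^0.617 ≈ 105.29 kt.
Hurricane Mangkhut: ΔP = 108; V ≈ 6.3 × 108^0.617 ≈ 113.23 kt.
Difference ≈ 105.29 − 113.23 = -7.94 → -8 kt.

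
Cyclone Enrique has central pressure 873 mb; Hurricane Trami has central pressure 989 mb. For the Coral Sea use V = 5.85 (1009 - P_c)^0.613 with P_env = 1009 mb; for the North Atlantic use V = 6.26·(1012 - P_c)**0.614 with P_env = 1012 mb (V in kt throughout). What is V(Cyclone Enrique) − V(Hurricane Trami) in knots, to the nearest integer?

76 kt

Cyclone Enrique: ΔP = 136; V ≈ 5.85 × 136^0.613 ≈ 118.85 kt.
Hurricane Trami: ΔP = 23; V ≈ 6.26 × 23^0.614 ≈ 42.92 kt.
Difference ≈ 118.85 − 42.92 = 75.93 → 76 kt.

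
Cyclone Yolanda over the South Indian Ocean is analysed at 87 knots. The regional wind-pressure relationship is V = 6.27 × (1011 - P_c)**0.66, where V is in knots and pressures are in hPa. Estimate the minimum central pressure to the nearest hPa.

957 hPa

ΔP = (V / 6.27)^(1/0.66) = (87/6.27)^1.515.
87/6.27 = 13.876; 13.876^1.515 ≈ 53.79 hPa.
P_c = 1011 − 53.79 = 957.21 ≈ 957 hPa.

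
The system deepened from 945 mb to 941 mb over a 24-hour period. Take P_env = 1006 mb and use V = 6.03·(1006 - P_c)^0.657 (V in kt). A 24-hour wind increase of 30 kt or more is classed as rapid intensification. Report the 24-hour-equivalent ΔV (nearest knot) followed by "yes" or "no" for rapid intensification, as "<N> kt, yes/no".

4 kt, no

V₁: ΔP = 61, V ≈ 6.03 × 61^0.657 ≈ 89.80 kt.
V₂: ΔP = 65, V ≈ 6.03 × 65^0.657 ≈ 93.63 kt.
ΔV over 24 h = 3.83 kt → 24 h equivalent = 3.83 × 24/24 ≈ 3.83 kt.
4 kt < 30 kt ⇒ not rapid intensification.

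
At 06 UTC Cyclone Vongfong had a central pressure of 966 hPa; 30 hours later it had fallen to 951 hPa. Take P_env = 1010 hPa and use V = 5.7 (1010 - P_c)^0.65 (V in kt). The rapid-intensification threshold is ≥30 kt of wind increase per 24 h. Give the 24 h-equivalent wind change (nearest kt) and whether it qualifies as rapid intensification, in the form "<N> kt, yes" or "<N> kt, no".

V₁: ΔP = 44, V ≈ 5.7 × 44^0.65 ≈ 66.70 kt.
V₂: ΔP = 59, V ≈ 5.7 × 59^0.65 ≈ 80.71 kt.
ΔV over 30 h = 14.01 kt → 24 h equivalent = 14.01 × 24/30 ≈ 11.21 kt.
11 kt < 30 kt ⇒ not rapid intensification.

11 kt, no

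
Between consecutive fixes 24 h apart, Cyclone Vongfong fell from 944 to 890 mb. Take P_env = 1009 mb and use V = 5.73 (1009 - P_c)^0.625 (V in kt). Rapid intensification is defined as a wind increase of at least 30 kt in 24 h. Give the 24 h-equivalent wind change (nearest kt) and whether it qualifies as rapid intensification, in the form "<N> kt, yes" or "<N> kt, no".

V₁: ΔP = 65, V ≈ 5.73 × 65^0.625 ≈ 77.84 kt.
V₂: ΔP = 119, V ≈ 5.73 × 119^0.625 ≈ 113.60 kt.
ΔV over 24 h = 35.76 kt → 24 h equivalent = 35.76 × 24/24 ≈ 35.76 kt.
36 kt ≥ 30 kt ⇒ rapid intensification.

36 kt, yes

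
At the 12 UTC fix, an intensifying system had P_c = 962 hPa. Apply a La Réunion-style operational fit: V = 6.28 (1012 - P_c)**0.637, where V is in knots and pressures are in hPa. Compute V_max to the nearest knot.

76 kt

ΔP = 1012 − 962 = 50 hPa.
50^0.637 ≈ 12.085.
V ≈ 6.28 × 12.085 ≈ 75.9 kt.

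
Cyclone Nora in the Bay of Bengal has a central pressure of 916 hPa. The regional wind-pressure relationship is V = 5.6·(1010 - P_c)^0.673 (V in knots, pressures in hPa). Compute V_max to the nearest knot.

ΔP = 1010 − 916 = 94 hPa.
94^0.673 ≈ 21.277.
V ≈ 5.6 × 21.277 ≈ 119.2 kt.

119 kt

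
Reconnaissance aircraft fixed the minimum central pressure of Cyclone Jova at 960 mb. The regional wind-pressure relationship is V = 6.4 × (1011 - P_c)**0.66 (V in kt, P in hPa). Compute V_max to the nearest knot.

86 kt

ΔP = 1011 − 960 = 51 mb.
51^0.66 ≈ 13.397.
V ≈ 6.4 × 13.397 ≈ 85.7 kt.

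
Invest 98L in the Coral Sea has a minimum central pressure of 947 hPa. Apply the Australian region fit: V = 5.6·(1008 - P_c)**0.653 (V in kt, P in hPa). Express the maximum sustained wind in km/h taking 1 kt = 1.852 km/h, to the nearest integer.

152 km/h

ΔP = 1008 − 947 = 61 hPa.
V ≈ 5.6 × 61^0.653 = 5.6 × 14.649 ≈ 82.037 kt.
82.037 × 1.852 ≈ 151.93 km/h → 152 km/h.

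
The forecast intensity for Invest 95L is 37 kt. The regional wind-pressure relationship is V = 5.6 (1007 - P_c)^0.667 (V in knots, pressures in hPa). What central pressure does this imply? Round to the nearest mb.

990 mb

ΔP = (V / 5.6)^(1/0.667) = (37/5.6)^1.499.
37/5.6 = 6.607; 6.607^1.499 ≈ 16.96 mb.
P_c = 1007 − 16.96 = 990.04 ≈ 990 mb.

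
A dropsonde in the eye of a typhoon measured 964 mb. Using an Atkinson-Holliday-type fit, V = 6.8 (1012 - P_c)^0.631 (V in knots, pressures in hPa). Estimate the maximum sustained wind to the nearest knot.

78 kt

ΔP = 1012 − 964 = 48 mb.
48^0.631 ≈ 11.504.
V ≈ 6.8 × 11.504 ≈ 78.2 kt.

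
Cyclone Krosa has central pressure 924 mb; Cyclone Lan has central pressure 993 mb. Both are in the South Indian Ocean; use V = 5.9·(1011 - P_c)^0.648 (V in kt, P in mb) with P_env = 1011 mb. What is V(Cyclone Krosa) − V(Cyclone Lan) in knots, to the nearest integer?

Cyclone Krosa: ΔP = 87; V ≈ 5.9 × 87^0.648 ≈ 106.58 kt.
Cyclone Lan: ΔP = 18; V ≈ 5.9 × 18^0.648 ≈ 38.39 kt.
Difference ≈ 106.58 − 38.39 = 68.19 → 68 kt.

68 kt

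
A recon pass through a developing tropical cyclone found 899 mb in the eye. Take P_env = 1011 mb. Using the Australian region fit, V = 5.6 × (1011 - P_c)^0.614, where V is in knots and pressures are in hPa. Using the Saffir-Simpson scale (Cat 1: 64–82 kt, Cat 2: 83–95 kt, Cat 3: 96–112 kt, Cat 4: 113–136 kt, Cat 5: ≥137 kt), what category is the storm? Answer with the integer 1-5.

3

ΔP = 1011 − 899 = 112 mb.
V ≈ 5.6 × 112^0.614 = 5.6 × 18.12 ≈ 101 kt.
101 kt falls in the Category 3 band.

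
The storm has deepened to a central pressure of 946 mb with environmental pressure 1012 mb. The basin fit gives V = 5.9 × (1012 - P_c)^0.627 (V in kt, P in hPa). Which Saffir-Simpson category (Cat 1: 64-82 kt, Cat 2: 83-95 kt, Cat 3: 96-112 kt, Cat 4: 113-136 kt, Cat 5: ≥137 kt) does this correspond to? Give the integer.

1

ΔP = 1012 − 946 = 66 mb.
V ≈ 5.9 × 66^0.627 = 5.9 × 13.83 ≈ 82 kt.
82 kt falls in the Category 1 band.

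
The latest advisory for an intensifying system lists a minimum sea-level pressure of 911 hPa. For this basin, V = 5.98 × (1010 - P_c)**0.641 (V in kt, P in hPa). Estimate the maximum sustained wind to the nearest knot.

ΔP = 1010 − 911 = 99 hPa.
99^0.641 ≈ 19.020.
V ≈ 5.98 × 19.020 ≈ 113.7 kt.

114 kt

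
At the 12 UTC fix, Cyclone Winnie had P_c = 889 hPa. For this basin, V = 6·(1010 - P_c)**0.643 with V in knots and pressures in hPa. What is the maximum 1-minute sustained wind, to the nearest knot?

ΔP = 1010 − 889 = 121 hPa.
121^0.643 ≈ 21.839.
V ≈ 6 × 21.839 ≈ 131.0 kt.

131 kt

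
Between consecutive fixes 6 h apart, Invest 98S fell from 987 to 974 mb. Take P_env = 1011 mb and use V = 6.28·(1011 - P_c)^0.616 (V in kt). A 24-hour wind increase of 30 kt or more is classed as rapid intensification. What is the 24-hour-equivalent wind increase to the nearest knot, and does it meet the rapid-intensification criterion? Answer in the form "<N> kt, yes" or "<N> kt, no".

V₁: ΔP = 24, V ≈ 6.28 × 24^0.616 ≈ 44.48 kt.
V₂: ΔP = 37, V ≈ 6.28 × 37^0.616 ≈ 58.07 kt.
ΔV over 6 h = 13.59 kt → 24 h equivalent = 13.59 × 24/6 ≈ 54.36 kt.
54 kt ≥ 30 kt ⇒ rapid intensification.

54 kt, yes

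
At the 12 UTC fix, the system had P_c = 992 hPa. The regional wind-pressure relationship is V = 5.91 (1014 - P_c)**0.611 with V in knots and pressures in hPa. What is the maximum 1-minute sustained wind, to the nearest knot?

ΔP = 1014 − 992 = 22 hPa.
22^0.611 ≈ 6.610.
V ≈ 5.91 × 6.610 ≈ 39.1 kt.

39 kt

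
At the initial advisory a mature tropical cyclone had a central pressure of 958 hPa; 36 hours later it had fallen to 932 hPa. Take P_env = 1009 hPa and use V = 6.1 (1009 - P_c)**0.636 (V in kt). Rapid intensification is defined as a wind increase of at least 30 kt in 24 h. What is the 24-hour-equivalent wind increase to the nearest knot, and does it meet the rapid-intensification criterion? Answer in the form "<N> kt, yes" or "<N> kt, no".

15 kt, no

V₁: ΔP = 51, V ≈ 6.1 × 51^0.636 ≈ 74.36 kt.
V₂: ΔP = 77, V ≈ 6.1 × 77^0.636 ≈ 96.64 kt.
ΔV over 36 h = 22.28 kt → 24 h equivalent = 22.28 × 24/36 ≈ 14.85 kt.
15 kt < 30 kt ⇒ not rapid intensification.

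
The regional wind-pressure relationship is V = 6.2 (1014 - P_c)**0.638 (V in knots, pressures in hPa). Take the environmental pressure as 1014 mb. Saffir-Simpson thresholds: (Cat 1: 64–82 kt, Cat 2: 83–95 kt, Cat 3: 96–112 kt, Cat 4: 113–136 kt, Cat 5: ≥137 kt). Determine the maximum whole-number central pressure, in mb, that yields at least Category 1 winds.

Category 1 begins at V = 64 kt.
Required ΔP = (64/6.2)^(1/0.638) = 10.323^1.567 ≈ 38.82 mb.
P_c ≤ 1014 − 38.82 = 975.18, so the highest integer P_c is 975 mb.

975 mb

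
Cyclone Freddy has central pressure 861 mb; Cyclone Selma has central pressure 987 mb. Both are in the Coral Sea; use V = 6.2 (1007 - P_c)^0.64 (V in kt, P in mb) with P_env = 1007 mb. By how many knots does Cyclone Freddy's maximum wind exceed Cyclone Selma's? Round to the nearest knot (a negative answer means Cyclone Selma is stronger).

Cyclone Freddy: ΔP = 146; V ≈ 6.2 × 146^0.64 ≈ 150.51 kt.
Cyclone Selma: ΔP = 20; V ≈ 6.2 × 20^0.64 ≈ 42.17 kt.
Difference ≈ 150.51 − 42.17 = 108.34 → 108 kt.

108 kt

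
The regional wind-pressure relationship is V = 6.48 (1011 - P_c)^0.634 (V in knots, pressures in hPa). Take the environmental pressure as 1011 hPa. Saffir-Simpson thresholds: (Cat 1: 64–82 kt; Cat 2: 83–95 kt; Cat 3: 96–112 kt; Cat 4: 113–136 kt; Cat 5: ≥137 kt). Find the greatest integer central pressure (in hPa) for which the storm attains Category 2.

955 hPa

Category 2 begins at V = 83 kt.
Required ΔP = (83/6.48)^(1/0.634) = 12.809^1.577 ≈ 55.83 hPa.
P_c ≤ 1011 − 55.83 = 955.17, so the highest integer P_c is 955 hPa.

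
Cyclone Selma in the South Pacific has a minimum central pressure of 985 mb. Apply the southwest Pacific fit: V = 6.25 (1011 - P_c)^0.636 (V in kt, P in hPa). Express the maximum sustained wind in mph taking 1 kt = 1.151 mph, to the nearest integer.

57 mph

ΔP = 1011 − 985 = 26 mb.
V ≈ 6.25 × 26^0.636 = 6.25 × 7.942 ≈ 49.637 kt.
49.637 × 1.151 ≈ 57.13 mph → 57 mph.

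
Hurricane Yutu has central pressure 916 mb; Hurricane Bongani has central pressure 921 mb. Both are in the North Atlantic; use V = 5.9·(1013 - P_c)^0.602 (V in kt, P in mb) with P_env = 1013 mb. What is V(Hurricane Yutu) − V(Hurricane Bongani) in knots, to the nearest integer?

3 kt

Hurricane Yutu: ΔP = 97; V ≈ 5.9 × 97^0.602 ≈ 92.66 kt.
Hurricane Bongani: ΔP = 92; V ≈ 5.9 × 92^0.602 ≈ 89.75 kt.
Difference ≈ 92.66 − 89.75 = 2.91 → 3 kt.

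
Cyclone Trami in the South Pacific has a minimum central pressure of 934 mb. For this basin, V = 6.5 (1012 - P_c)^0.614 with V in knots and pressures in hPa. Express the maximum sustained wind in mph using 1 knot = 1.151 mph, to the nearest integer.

109 mph

ΔP = 1012 − 934 = 78 mb.
V ≈ 6.5 × 78^0.614 = 6.5 × 14.513 ≈ 94.332 kt.
94.332 × 1.151 ≈ 108.58 mph → 109 mph.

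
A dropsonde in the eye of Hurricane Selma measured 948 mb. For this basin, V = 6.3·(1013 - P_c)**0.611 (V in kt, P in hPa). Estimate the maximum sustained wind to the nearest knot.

81 kt

ΔP = 1013 − 948 = 65 mb.
65^0.611 ≈ 12.814.
V ≈ 6.3 × 12.814 ≈ 80.7 kt.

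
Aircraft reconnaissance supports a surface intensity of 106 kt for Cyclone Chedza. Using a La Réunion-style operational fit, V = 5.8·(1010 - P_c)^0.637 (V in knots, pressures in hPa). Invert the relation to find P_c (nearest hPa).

ΔP = (V / 5.8)^(1/0.637) = (106/5.8)^1.570.
106/5.8 = 18.276; 18.276^1.570 ≈ 95.71 hPa.
P_c = 1010 − 95.71 = 914.29 ≈ 914 hPa.

914 hPa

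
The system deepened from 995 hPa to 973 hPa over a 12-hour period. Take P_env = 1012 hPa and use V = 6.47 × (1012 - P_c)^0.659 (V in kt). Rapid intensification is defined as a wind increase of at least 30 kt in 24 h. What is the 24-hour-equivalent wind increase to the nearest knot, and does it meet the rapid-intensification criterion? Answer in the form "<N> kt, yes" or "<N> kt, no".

61 kt, yes

V₁: ΔP = 17, V ≈ 6.47 × 17^0.659 ≈ 41.86 kt.
V₂: ΔP = 39, V ≈ 6.47 × 39^0.659 ≈ 72.35 kt.
ΔV over 12 h = 30.49 kt → 24 h equivalent = 30.49 × 24/12 ≈ 60.98 kt.
61 kt ≥ 30 kt ⇒ rapid intensification.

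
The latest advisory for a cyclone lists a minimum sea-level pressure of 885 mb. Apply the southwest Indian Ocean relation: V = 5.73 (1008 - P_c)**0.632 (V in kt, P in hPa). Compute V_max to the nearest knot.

120 kt

ΔP = 1008 − 885 = 123 mb.
123^0.632 ≈ 20.932.
V ≈ 5.73 × 20.932 ≈ 119.9 kt.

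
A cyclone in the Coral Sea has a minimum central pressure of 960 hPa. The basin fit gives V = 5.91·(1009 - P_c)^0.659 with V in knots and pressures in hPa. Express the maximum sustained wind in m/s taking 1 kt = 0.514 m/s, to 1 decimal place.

ΔP = 1009 − 960 = 49 hPa.
V ≈ 5.91 × 49^0.659 = 5.91 × 12.997 ≈ 76.812 kt.
76.812 × 0.514 ≈ 39.48 m/s → 39.5 m/s.

39.5 m/s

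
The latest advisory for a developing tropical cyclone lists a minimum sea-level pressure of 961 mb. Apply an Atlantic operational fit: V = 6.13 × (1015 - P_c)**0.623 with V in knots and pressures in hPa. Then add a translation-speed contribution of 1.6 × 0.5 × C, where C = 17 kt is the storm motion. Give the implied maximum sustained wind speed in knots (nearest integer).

87 kt

ΔP = 1015 − 961 = 54 mb.
54^0.623 ≈ 12.003.
V ≈ 6.13 × 12.003 ≈ 73.6 kt.
Translation term: 1.6 × 0.5 × 17 = 13.6 kt.
Corrected V ≈ 87.2 kt → 87 kt.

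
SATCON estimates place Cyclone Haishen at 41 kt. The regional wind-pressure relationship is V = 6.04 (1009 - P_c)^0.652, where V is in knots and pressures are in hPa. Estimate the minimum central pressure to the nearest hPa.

ΔP = (V / 6.04)^(1/0.652) = (41/6.04)^1.534.
41/6.04 = 6.788; 6.788^1.534 ≈ 18.87 hPa.
P_c = 1009 − 18.87 = 990.13 ≈ 990 hPa.

990 hPa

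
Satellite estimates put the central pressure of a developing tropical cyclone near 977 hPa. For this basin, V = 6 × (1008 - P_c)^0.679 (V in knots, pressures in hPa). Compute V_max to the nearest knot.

62 kt

ΔP = 1008 − 977 = 31 hPa.
31^0.679 ≈ 10.295.
V ≈ 6 × 10.295 ≈ 61.8 kt.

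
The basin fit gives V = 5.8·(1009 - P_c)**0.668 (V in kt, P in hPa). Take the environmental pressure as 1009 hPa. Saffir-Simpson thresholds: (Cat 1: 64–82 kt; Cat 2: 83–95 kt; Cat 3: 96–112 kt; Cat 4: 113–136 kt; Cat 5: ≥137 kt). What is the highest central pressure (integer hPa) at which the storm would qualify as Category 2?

Category 2 begins at V = 83 kt.
Required ΔP = (83/5.8)^(1/0.668) = 14.310^1.497 ≈ 53.71 hPa.
P_c ≤ 1009 − 53.71 = 955.29, so the highest integer P_c is 955 hPa.

955 hPa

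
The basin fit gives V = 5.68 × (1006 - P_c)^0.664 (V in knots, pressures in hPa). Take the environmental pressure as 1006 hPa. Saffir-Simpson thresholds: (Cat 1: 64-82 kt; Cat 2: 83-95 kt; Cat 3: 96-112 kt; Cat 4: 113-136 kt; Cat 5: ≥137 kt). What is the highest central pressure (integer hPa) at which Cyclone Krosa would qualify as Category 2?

949 hPa

Category 2 begins at V = 83 kt.
Required ΔP = (83/5.68)^(1/0.664) = 14.613^1.506 ≈ 56.77 hPa.
P_c ≤ 1006 − 56.77 = 949.23, so the highest integer P_c is 949 hPa.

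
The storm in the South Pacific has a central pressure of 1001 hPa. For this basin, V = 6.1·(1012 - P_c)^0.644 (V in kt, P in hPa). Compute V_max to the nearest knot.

ΔP = 1012 − 1001 = 11 hPa.
11^0.644 ≈ 4.684.
V ≈ 6.1 × 4.684 ≈ 28.6 kt.

29 kt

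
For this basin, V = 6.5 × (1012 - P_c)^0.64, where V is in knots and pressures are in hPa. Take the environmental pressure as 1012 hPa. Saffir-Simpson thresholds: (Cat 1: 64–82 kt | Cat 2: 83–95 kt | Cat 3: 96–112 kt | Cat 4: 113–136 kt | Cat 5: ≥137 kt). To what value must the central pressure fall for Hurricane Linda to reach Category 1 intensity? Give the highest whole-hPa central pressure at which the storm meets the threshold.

Category 1 begins at V = 64 kt.
Required ΔP = (64/6.5)^(1/0.64) = 9.846^1.562 ≈ 35.64 hPa.
P_c ≤ 1012 − 35.64 = 976.36, so the highest integer P_c is 976 hPa.

976 hPa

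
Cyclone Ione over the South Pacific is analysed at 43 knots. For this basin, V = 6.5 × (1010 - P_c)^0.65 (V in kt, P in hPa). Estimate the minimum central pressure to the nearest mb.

ΔP = (V / 6.5)^(1/0.65) = (43/6.5)^1.538.
43/6.5 = 6.615; 6.615^1.538 ≈ 18.30 mb.
P_c = 1010 − 18.30 = 991.70 ≈ 992 mb.

992 mb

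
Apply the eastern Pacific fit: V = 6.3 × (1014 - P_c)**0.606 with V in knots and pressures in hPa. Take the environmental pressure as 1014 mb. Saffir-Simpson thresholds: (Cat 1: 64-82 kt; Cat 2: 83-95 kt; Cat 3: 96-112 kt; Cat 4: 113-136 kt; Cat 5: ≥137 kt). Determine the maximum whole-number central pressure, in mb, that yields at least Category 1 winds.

Category 1 begins at V = 64 kt.
Required ΔP = (64/6.3)^(1/0.606) = 10.159^1.650 ≈ 45.86 mb.
P_c ≤ 1014 − 45.86 = 968.14, so the highest integer P_c is 968 mb.

968 mb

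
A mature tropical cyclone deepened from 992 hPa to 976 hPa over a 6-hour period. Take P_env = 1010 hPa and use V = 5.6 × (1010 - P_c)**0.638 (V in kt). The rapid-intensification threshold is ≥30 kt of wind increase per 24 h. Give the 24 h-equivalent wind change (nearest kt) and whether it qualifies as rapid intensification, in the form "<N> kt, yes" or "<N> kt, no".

71 kt, yes

V₁: ΔP = 18, V ≈ 5.6 × 18^0.638 ≈ 35.40 kt.
V₂: ΔP = 34, V ≈ 5.6 × 34^0.638 ≈ 53.12 kt.
ΔV over 6 h = 17.72 kt → 24 h equivalent = 17.72 × 24/6 ≈ 70.88 kt.
71 kt ≥ 30 kt ⇒ rapid intensification.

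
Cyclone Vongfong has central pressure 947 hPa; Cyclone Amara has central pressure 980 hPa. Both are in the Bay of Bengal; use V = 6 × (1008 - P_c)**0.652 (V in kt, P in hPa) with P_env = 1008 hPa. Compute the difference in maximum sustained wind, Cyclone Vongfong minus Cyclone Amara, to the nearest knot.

Cyclone Vongfong: ΔP = 61; V ≈ 6 × 61^0.652 ≈ 87.54 kt.
Cyclone Amara: ΔP = 28; V ≈ 6 × 28^0.652 ≈ 52.69 kt.
Difference ≈ 87.54 − 52.69 = 34.85 → 35 kt.

35 kt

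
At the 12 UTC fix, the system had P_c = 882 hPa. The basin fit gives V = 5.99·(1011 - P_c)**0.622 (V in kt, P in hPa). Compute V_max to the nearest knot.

ΔP = 1011 − 882 = 129 hPa.
129^0.622 ≈ 20.549.
V ≈ 5.99 × 20.549 ≈ 123.1 kt.

123 kt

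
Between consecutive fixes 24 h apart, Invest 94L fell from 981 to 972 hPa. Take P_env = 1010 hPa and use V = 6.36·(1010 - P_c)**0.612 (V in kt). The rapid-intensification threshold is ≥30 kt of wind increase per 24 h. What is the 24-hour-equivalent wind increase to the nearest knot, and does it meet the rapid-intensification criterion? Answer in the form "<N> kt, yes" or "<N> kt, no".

9 kt, no

V₁: ΔP = 29, V ≈ 6.36 × 29^0.612 ≈ 49.94 kt.
V₂: ΔP = 38, V ≈ 6.36 × 38^0.612 ≈ 58.92 kt.
ΔV over 24 h = 8.98 kt → 24 h equivalent = 8.98 × 24/24 ≈ 8.98 kt.
9 kt < 30 kt ⇒ not rapid intensification.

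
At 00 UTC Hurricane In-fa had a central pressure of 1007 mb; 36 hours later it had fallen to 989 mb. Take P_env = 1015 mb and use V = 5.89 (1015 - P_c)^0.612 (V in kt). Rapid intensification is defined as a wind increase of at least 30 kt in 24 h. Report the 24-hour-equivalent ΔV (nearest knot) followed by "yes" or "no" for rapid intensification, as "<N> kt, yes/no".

15 kt, no

V₁: ΔP = 8, V ≈ 5.89 × 8^0.612 ≈ 21.03 kt.
V₂: ΔP = 26, V ≈ 5.89 × 26^0.612 ≈ 43.26 kt.
ΔV over 36 h = 22.23 kt → 24 h equivalent = 22.23 × 24/36 ≈ 14.82 kt.
15 kt < 30 kt ⇒ not rapid intensification.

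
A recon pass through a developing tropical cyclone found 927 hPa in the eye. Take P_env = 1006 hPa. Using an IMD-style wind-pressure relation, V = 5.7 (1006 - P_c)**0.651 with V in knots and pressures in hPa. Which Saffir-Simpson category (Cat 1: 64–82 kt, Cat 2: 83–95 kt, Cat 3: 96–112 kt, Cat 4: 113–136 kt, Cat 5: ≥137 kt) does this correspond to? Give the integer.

3

ΔP = 1006 − 927 = 79 hPa.
V ≈ 5.7 × 79^0.651 = 5.7 × 17.19 ≈ 98 kt.
98 kt falls in the Category 3 band.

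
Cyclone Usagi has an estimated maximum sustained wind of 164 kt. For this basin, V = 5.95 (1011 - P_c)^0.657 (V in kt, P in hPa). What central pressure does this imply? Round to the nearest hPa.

ΔP = (V / 5.95)^(1/0.657) = (164/5.95)^1.522.
164/5.95 = 27.563; 27.563^1.522 ≈ 155.70 hPa.
P_c = 1011 − 155.70 = 855.30 ≈ 855 hPa.

855 hPa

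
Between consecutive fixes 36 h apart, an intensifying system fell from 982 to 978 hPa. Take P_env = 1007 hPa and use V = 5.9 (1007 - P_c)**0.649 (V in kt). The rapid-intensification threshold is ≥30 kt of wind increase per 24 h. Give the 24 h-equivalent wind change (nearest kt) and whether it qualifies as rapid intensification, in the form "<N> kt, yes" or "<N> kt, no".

V₁: ΔP = 25, V ≈ 5.9 × 25^0.649 ≈ 47.66 kt.
V₂: ΔP = 29, V ≈ 5.9 × 29^0.649 ≈ 52.47 kt.
ΔV over 36 h = 4.81 kt → 24 h equivalent = 4.81 × 24/36 ≈ 3.21 kt.
3 kt < 30 kt ⇒ not rapid intensification.

3 kt, no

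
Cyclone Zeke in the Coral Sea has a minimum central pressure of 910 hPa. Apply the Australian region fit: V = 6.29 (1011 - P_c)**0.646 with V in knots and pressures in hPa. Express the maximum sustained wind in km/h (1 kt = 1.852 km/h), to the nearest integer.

ΔP = 1011 − 910 = 101 hPa.
V ≈ 6.29 × 101^0.646 = 6.29 × 19.715 ≈ 124.006 kt.
124.006 × 1.852 ≈ 229.66 km/h → 230 km/h.

230 km/h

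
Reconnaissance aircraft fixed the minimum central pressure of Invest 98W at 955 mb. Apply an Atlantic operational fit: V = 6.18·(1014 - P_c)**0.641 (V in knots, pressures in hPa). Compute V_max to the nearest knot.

84 kt

ΔP = 1014 − 955 = 59 mb.
59^0.641 ≈ 13.649.
V ≈ 6.18 × 13.649 ≈ 84.4 kt.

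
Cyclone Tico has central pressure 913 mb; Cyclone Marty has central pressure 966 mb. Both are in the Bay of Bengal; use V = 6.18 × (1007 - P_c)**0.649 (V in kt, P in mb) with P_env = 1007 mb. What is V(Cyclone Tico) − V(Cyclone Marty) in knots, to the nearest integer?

Cyclone Tico: ΔP = 94; V ≈ 6.18 × 94^0.649 ≈ 117.91 kt.
Cyclone Marty: ΔP = 41; V ≈ 6.18 × 41^0.649 ≈ 68.82 kt.
Difference ≈ 117.91 − 68.82 = 49.09 → 49 kt.

49 kt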